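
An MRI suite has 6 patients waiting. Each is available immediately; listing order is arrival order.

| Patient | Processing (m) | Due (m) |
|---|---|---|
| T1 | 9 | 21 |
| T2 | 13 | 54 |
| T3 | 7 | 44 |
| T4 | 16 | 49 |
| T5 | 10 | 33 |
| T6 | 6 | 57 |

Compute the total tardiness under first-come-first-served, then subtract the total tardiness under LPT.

FIFO (arrival order): T1 T2 T3 T4 T5 T6.
T1: 0→9, due 21, tardiness 0
T2: 9→22, due 54, tardiness 0
T3: 22→29, due 44, tardiness 0
T4: 29→45, due 49, tardiness 0
T5: 45→55, due 33, tardiness 22
T6: 55→61, due 57, tardiness 4
Sum = 0+0+0+0+22+4 = 26.
LPT (decreasing processing time): T4 T2 T5 T1 T3 T6.
T4: 0→16, due 49, tardiness 0
T2: 16→29, due 54, tardiness 0
T5: 29→39, due 33, tardiness 6
T1: 39→48, due 21, tardiness 27
T3: 48→55, due 44, tardiness 11
T6: 55→61, due 57, tardiness 4
Sum = 0+0+6+27+11+4 = 48.
Difference = 26 − 48 = -22.

-22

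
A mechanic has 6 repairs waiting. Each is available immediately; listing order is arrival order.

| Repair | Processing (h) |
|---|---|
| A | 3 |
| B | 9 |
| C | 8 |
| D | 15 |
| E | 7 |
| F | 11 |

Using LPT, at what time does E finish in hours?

50

LPT (decreasing processing time): D F B C E A.
D: 0→15
F: 15→26
B: 26→35
C: 35→43
E: 43→50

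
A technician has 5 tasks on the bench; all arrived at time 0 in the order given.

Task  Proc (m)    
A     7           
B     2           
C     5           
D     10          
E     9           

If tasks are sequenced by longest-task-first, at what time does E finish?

LPT (decreasing processing time): D E A C B.
D: 0→10
E: 10→19

19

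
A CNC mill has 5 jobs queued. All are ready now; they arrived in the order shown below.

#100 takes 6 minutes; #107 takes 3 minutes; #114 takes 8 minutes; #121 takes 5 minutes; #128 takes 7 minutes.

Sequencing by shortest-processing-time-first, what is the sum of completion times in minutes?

75

SPT (increasing processing time): #107 #121 #100 #128 #114.
#107: 0→3
#121: 3→8
#100: 8→14
#128: 14→21
#114: 21→29
Sum = 3+8+14+21+29 = 75.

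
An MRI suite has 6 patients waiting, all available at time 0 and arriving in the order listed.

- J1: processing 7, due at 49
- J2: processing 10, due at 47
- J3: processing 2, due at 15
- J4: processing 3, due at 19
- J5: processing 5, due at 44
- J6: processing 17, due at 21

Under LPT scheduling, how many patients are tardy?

LPT (decreasing processing time): J6 J2 J1 J5 J4 J3.
J6: 0→17, due 21, tardiness 0
J2: 17→27, due 47, tardiness 0
J1: 27→34, due 49, tardiness 0
J5: 34→39, due 44, tardiness 0
J4: 39→42, due 19, tardiness 23
J3: 42→44, due 15, tardiness 29
Late patients: 2.

2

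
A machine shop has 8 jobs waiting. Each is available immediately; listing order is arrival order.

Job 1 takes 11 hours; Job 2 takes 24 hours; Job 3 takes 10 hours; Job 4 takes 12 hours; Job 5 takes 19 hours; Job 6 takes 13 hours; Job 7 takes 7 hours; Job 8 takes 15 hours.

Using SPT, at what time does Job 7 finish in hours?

SPT (increasing processing time): Job 7 Job 3 Job 1 Job 4 Job 6 Job 8 Job 5 Job 2.
Job 7: 0→7

7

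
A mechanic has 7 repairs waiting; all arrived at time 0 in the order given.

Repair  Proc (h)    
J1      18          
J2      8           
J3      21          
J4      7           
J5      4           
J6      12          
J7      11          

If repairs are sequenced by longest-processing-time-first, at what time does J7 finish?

LPT (decreasing processing time): J3 J1 J6 J7 J2 J4 J5.
J3: 0→21
J1: 21→39
J6: 39→51
J7: 51→62

62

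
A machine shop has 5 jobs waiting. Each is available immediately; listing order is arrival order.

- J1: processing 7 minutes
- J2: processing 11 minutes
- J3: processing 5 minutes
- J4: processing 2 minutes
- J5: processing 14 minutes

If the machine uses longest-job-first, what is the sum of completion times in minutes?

LPT (decreasing processing time): J5 J2 J1 J3 J4.
J5: 0→14
J2: 14→25
J1: 25→32
J3: 32→37
J4: 37→39
Sum = 14+25+32+37+39 = 147.

147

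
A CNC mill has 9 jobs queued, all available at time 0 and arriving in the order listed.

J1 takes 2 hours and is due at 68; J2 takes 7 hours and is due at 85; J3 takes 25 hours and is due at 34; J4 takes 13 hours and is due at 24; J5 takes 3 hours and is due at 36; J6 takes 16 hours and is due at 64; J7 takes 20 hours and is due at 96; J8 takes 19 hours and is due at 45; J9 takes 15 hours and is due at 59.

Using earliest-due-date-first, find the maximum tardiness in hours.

EDD (increasing due date): J4 J3 J5 J8 J9 J6 J1 J2 J7.
J4: 0→13, due 24, tardiness 0
J3: 13→38, due 34, tardiness 4
J5: 38→41, due 36, tardiness 5
J8: 41→60, due 45, tardiness 15
J9: 60→75, due 59, tardiness 16
J6: 75→91, due 64, tardiness 27
J1: 91→93, due 68, tardiness 25
J2: 93→100, due 85, tardiness 15
J7: 100→120, due 96, tardiness 24
Maximum = 27.

27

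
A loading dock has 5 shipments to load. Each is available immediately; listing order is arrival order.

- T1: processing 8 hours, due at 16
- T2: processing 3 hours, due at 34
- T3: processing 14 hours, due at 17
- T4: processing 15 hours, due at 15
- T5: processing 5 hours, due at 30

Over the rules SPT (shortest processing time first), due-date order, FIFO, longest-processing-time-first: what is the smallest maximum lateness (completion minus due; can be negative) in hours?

SPT (increasing processing time): T2 T5 T1 T3 T4.
T2: 0→3, due 34, lateness -31
T5: 3→8, due 30, lateness -22
T1: 8→16, due 16, lateness 0
T3: 16→30, due 17, lateness 13
T4: 30→45, due 15, lateness 30
Maximum = 30.
EDD (increasing due date): T4 T1 T3 T5 T2.
T4: 0→15, due 15, lateness 0
T1: 15→23, due 16, lateness 7
T3: 23→37, due 17, lateness 20
T5: 37→42, due 30, lateness 12
T2: 42→45, due 34, lateness 11
Maximum = 20.
FIFO (arrival order): T1 T2 T3 T4 T5.
T1: 0→8, due 16, lateness -8
T2: 8→11, due 34, lateness -23
T3: 11→25, due 17, lateness 8
T4: 25→40, due 15, lateness 25
T5: 40→45, due 30, lateness 15
Maximum = 25.
LPT (decreasing processing time): T4 T3 T1 T5 T2.
T4: 0→15, due 15, lateness 0
T3: 15→29, due 17, lateness 12
T1: 29→37, due 16, lateness 21
T5: 37→42, due 30, lateness 12
T2: 42→45, due 34, lateness 11
Maximum = 21.
SPT 30, EDD 20, FIFO 25, LPT 21 → minimum 20.

20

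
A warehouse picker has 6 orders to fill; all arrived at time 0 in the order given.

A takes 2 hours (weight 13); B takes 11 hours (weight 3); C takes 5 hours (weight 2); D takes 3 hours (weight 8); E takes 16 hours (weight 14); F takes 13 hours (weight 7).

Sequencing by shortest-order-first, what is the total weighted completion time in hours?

1087

SPT (increasing processing time): A D C B F E.
A: finishes 2, weight 13, w·C = 26
D: finishes 5, weight 8, w·C = 40
C: finishes 10, weight 2, w·C = 20
B: finishes 21, weight 3, w·C = 63
F: finishes 34, weight 7, w·C = 238
E: finishes 50, weight 14, w·C = 700
Sum = 26+40+20+63+238+700 = 1087.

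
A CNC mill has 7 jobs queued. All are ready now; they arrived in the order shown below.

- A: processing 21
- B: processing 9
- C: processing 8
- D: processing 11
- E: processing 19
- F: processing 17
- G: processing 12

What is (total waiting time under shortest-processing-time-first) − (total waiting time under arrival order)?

SPT (increasing processing time): C B D G F E A.
C: waits 0, runs 0→8
B: waits 8, runs 8→17
D: waits 17, runs 17→28
G: waits 28, runs 28→40
F: waits 40, runs 40→57
E: waits 57, runs 57→76
A: waits 76, runs 76→97
Sum = 0+8+17+28+40+57+76 = 226.
FIFO (arrival order): A B C D E F G.
A: waits 0, runs 0→21
B: waits 21, runs 21→30
C: waits 30, runs 30→38
D: waits 38, runs 38→49
E: waits 49, runs 49→68
F: waits 68, runs 68→85
G: waits 85, runs 85→97
Sum = 0+21+30+38+49+68+85 = 291.
Difference = 226 − 291 = -65.

-65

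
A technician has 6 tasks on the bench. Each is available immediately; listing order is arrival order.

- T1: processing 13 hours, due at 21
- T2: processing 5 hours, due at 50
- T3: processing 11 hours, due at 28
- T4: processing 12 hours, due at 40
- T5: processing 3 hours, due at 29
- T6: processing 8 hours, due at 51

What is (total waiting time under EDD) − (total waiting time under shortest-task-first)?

EDD (increasing due date): T1 T3 T5 T4 T2 T6.
T1: waits 0, runs 0→13
T3: waits 13, runs 13→24
T5: waits 24, runs 24→27
T4: waits 27, runs 27→39
T2: waits 39, runs 39→44
T6: waits 44, runs 44→52
Sum = 0+13+24+27+39+44 = 147.
SPT (increasing processing time): T5 T2 T6 T3 T4 T1.
T5: waits 0, runs 0→3
T2: waits 3, runs 3→8
T6: waits 8, runs 8→16
T3: waits 16, runs 16→27
T4: waits 27, runs 27→39
T1: waits 39, runs 39→52
Sum = 0+3+8+16+27+39 = 93.
Difference = 147 − 93 = 54.

54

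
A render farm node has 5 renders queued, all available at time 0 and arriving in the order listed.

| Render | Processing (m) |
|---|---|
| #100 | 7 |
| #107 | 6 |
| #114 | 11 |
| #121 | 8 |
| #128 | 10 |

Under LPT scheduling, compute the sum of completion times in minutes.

139

LPT (decreasing processing time): #114 #128 #121 #100 #107.
#114: 0→11
#128: 11→21
#121: 21→29
#100: 29→36
#107: 36→42
Sum = 11+21+29+36+42 = 139.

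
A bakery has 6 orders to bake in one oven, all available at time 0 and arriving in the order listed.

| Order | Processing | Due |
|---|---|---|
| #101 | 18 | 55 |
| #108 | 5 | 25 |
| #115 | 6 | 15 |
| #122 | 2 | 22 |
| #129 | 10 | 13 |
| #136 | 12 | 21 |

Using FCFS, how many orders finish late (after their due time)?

4

FIFO (arrival order): #101 #108 #115 #122 #129 #136.
#101: 0→18, due 55, tardiness 0
#108: 18→23, due 25, tardiness 0
#115: 23→29, due 15, tardiness 14
#122: 29→31, due 22, tardiness 9
#129: 31→41, due 13, tardiness 28
#136: 41→53, due 21, tardiness 32
Late orders: 4.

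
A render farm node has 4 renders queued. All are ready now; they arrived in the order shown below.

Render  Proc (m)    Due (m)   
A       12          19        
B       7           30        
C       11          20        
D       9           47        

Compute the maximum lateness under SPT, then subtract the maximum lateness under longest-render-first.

11

SPT (increasing processing time): B D C A.
B: 0→7, due 30, lateness -23
D: 7→16, due 47, lateness -31
C: 16→27, due 20, lateness 7
A: 27→39, due 19, lateness 20
Maximum = 20.
LPT (decreasing processing time): A C D B.
A: 0→12, due 19, lateness -7
C: 12→23, due 20, lateness 3
D: 23→32, due 47, lateness -15
B: 32→39, due 30, lateness 9
Maximum = 9.
Difference = 20 − 9 = 11.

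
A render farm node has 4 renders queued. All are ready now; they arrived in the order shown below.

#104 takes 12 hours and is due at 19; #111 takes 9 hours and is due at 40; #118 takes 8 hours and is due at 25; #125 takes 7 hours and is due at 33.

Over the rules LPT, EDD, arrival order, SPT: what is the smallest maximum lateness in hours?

-4

LPT (decreasing processing time): #104 #111 #118 #125.
#104: 0→12, due 19, lateness -7
#111: 12→21, due 40, lateness -19
#118: 21→29, due 25, lateness 4
#125: 29→36, due 33, lateness 3
Maximum = 4.
EDD (increasing due date): #104 #118 #125 #111.
#104: 0→12, due 19, lateness -7
#118: 12→20, due 25, lateness -5
#125: 20→27, due 33, lateness -6
#111: 27→36, due 40, lateness -4
Maximum = -4.
FIFO (arrival order): #104 #111 #118 #125.
#104: 0→12, due 19, lateness -7
#111: 12→21, due 40, lateness -19
#118: 21→29, due 25, lateness 4
#125: 29→36, due 33, lateness 3
Maximum = 4.
SPT (increasing processing time): #125 #118 #111 #104.
#125: 0→7, due 33, lateness -26
#118: 7→15, due 25, lateness -10
#111: 15→24, due 40, lateness -16
#104: 24→36, due 19, lateness 17
Maximum = 17.
LPT 4, EDD -4, FIFO 4, SPT 17 → minimum -4.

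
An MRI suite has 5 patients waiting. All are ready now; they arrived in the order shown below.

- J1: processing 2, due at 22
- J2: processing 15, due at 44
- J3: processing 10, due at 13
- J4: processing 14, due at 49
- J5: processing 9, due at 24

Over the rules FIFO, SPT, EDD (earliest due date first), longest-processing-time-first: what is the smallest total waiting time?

FIFO (arrival order): J1 J2 J3 J4 J5.
J1: waits 0, runs 0→2
J2: waits 2, runs 2→17
J3: waits 17, runs 17→27
J4: waits 27, runs 27→41
J5: waits 41, runs 41→50
Sum = 0+2+17+27+41 = 87.
SPT (increasing processing time): J1 J5 J3 J4 J2.
J1: waits 0, runs 0→2
J5: waits 2, runs 2→11
J3: waits 11, runs 11→21
J4: waits 21, runs 21→35
J2: waits 35, runs 35→50
Sum = 0+2+11+21+35 = 69.
EDD (increasing due date): J3 J1 J5 J2 J4.
J3: waits 0, runs 0→10
J1: waits 10, runs 10→12
J5: waits 12, runs 12→21
J2: waits 21, runs 21→36
J4: waits 36, runs 36→50
Sum = 0+10+12+21+36 = 79.
LPT (decreasing processing time): J2 J4 J3 J5 J1.
J2: waits 0, runs 0→15
J4: waits 15, runs 15→29
J3: waits 29, runs 29→39
J5: waits 39, runs 39→48
J1: waits 48, runs 48→50
Sum = 0+15+29+39+48 = 131.
FIFO 87, SPT 69, EDD 79, LPT 131 → minimum 69.

69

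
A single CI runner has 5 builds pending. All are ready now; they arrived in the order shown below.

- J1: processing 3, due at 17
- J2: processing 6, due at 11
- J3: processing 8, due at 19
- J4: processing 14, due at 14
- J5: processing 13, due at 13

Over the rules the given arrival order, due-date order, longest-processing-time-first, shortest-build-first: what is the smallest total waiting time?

FIFO (arrival order): J1 J2 J3 J4 J5.
J1: waits 0, runs 0→3
J2: waits 3, runs 3→9
J3: waits 9, runs 9→17
J4: waits 17, runs 17→31
J5: waits 31, runs 31→44
Sum = 0+3+9+17+31 = 60.
EDD (increasing due date): J2 J5 J4 J1 J3.
J2: waits 0, runs 0→6
J5: waits 6, runs 6→19
J4: waits 19, runs 19→33
J1: waits 33, runs 33→36
J3: waits 36, runs 36→44
Sum = 0+6+19+33+36 = 94.
LPT (decreasing processing time): J4 J5 J3 J2 J1.
J4: waits 0, runs 0→14
J5: waits 14, runs 14→27
J3: waits 27, runs 27→35
J2: waits 35, runs 35→41
J1: waits 41, runs 41→44
Sum = 0+14+27+35+41 = 117.
SPT (increasing processing time): J1 J2 J3 J5 J4.
J1: waits 0, runs 0→3
J2: waits 3, runs 3→9
J3: waits 9, runs 9→17
J5: waits 17, runs 17→30
J4: waits 30, runs 30→44
Sum = 0+3+9+17+30 = 59.
FIFO 60, EDD 94, LPT 117, SPT 59 → minimum 59.

59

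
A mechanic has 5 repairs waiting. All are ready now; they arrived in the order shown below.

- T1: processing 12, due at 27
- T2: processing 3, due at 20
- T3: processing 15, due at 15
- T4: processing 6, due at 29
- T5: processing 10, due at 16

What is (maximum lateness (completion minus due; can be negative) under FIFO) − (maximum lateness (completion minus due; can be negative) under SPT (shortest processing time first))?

FIFO (arrival order): T1 T2 T3 T4 T5.
T1: 0→12, due 27, lateness -15
T2: 12→15, due 20, lateness -5
T3: 15→30, due 15, lateness 15
T4: 30→36, due 29, lateness 7
T5: 36→46, due 16, lateness 30
Maximum = 30.
SPT (increasing processing time): T2 T4 T5 T1 T3.
T2: 0→3, due 20, lateness -17
T4: 3→9, due 29, lateness -20
T5: 9→19, due 16, lateness 3
T1: 19→31, due 27, lateness 4
T3: 31→46, due 15, lateness 31
Maximum = 31.
Difference = 30 − 31 = -1.

-1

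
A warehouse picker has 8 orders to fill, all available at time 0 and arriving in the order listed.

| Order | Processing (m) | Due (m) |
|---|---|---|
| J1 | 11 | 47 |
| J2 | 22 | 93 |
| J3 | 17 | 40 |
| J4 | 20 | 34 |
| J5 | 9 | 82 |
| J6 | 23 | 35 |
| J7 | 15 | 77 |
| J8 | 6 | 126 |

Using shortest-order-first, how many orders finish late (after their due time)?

4

SPT (increasing processing time): J8 J5 J1 J7 J3 J4 J2 J6.
J8: 0→6, due 126, tardiness 0
J5: 6→15, due 82, tardiness 0
J1: 15→26, due 47, tardiness 0
J7: 26→41, due 77, tardiness 0
J3: 41→58, due 40, tardiness 18
J4: 58→78, due 34, tardiness 44
J2: 78→100, due 93, tardiness 7
J6: 100→123, due 35, tardiness 88
Late orders: 4.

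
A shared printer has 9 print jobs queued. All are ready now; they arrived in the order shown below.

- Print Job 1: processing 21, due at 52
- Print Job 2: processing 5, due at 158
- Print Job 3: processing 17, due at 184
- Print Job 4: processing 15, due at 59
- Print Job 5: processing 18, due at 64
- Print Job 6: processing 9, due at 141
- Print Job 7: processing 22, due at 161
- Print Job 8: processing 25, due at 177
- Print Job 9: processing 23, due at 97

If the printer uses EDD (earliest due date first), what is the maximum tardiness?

0

EDD (increasing due date): Print Job 1 Print Job 4 Print Job 5 Print Job 9 Print Job 6 Print Job 2 Print Job 7 Print Job 8 Print Job 3.
Print Job 1: 0→21, due 52, tardiness 0
Print Job 4: 21→36, due 59, tardiness 0
Print Job 5: 36→54, due 64, tardiness 0
Print Job 9: 54→77, due 97, tardiness 0
Print Job 6: 77→86, due 141, tardiness 0
Print Job 2: 86→91, due 158, tardiness 0
Print Job 7: 91→113, due 161, tardiness 0
Print Job 8: 113→138, due 177, tardiness 0
Print Job 3: 138→155, due 184, tardiness 0
Maximum = 0.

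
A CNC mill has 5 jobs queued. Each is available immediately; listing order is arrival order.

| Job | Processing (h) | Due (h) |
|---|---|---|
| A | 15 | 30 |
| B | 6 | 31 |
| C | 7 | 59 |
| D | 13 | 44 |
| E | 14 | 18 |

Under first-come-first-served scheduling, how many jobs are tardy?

FIFO (arrival order): A B C D E.
A: 0→15, due 30, tardiness 0
B: 15→21, due 31, tardiness 0
C: 21→28, due 59, tardiness 0
D: 28→41, due 44, tardiness 0
E: 41→55, due 18, tardiness 37
Late jobs: 1.

1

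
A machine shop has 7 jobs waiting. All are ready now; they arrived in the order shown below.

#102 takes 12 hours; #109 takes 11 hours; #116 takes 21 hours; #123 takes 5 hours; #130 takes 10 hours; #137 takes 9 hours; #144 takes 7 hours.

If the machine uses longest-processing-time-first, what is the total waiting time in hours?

LPT (decreasing processing time): #116 #102 #109 #130 #137 #144 #123.
#116: waits 0, runs 0→21
#102: waits 21, runs 21→33
#109: waits 33, runs 33→44
#130: waits 44, runs 44→54
#137: waits 54, runs 54→63
#144: waits 63, runs 63→70
#123: waits 70, runs 70→75
Sum = 0+21+33+44+54+63+70 = 285.

285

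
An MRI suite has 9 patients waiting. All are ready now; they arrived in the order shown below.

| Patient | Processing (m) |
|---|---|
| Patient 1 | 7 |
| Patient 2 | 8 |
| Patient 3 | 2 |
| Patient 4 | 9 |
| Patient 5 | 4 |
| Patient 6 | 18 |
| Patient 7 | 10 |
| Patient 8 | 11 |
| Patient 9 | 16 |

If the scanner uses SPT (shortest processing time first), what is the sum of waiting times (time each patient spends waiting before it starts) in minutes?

SPT (increasing processing time): Patient 3 Patient 5 Patient 1 Patient 2 Patient 4 Patient 7 Patient 8 Patient 9 Patient 6.
Patient 3: waits 0, runs 0→2
Patient 5: waits 2, runs 2→6
Patient 1: waits 6, runs 6→13
Patient 2: waits 13, runs 13→21
Patient 4: waits 21, runs 21→30
Patient 7: waits 30, runs 30→40
Patient 8: waits 40, runs 40→51
Patient 9: waits 51, runs 51→67
Patient 6: waits 67, runs 67→85
Sum = 0+2+6+13+21+30+40+51+67 = 230.

230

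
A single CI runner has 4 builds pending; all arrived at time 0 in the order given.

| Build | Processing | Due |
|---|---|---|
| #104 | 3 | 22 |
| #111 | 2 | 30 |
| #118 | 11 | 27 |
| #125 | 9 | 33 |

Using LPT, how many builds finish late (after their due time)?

LPT (decreasing processing time): #118 #125 #104 #111.
#118: 0→11, due 27, tardiness 0
#125: 11→20, due 33, tardiness 0
#104: 20→23, due 22, tardiness 1
#111: 23→25, due 30, tardiness 0
Late builds: 1.

1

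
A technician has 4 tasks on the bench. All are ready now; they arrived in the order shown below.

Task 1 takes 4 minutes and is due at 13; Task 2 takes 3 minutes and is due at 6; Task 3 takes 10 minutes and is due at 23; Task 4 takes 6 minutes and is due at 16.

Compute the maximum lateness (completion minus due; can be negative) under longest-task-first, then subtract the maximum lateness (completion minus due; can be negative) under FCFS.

10

LPT (decreasing processing time): Task 3 Task 4 Task 1 Task 2.
Task 3: 0→10, due 23, lateness -13
Task 4: 10→16, due 16, lateness 0
Task 1: 16→20, due 13, lateness 7
Task 2: 20→23, due 6, lateness 17
Maximum = 17.
FIFO (arrival order): Task 1 Task 2 Task 3 Task 4.
Task 1: 0→4, due 13, lateness -9
Task 2: 4→7, due 6, lateness 1
Task 3: 7→17, due 23, lateness -6
Task 4: 17→23, due 16, lateness 7
Maximum = 7.
Difference = 17 − 7 = 10.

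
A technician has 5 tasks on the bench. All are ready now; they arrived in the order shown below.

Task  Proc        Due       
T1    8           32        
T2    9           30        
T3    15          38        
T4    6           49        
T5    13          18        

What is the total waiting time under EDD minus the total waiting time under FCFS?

15

EDD (increasing due date): T5 T2 T1 T3 T4.
T5: waits 0, runs 0→13
T2: waits 13, runs 13→22
T1: waits 22, runs 22→30
T3: waits 30, runs 30→45
T4: waits 45, runs 45→51
Sum = 0+13+22+30+45 = 110.
FIFO (arrival order): T1 T2 T3 T4 T5.
T1: waits 0, runs 0→8
T2: waits 8, runs 8→17
T3: waits 17, runs 17→32
T4: waits 32, runs 32→38
T5: waits 38, runs 38→51
Sum = 0+8+17+32+38 = 95.
Difference = 110 − 95 = 15.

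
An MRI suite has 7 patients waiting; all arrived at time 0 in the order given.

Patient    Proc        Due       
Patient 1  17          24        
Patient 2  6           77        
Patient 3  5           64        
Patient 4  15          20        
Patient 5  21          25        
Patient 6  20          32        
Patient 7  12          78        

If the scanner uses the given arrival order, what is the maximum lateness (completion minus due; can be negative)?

52

FIFO (arrival order): Patient 1 Patient 2 Patient 3 Patient 4 Patient 5 Patient 6 Patient 7.
Patient 1: 0→17, due 24, lateness -7
Patient 2: 17→23, due 77, lateness -54
Patient 3: 23→28, due 64, lateness -36
Patient 4: 28→43, due 20, lateness 23
Patient 5: 43→64, due 25, lateness 39
Patient 6: 64→84, due 32, lateness 52
Patient 7: 84→96, due 78, lateness 18
Maximum = 52.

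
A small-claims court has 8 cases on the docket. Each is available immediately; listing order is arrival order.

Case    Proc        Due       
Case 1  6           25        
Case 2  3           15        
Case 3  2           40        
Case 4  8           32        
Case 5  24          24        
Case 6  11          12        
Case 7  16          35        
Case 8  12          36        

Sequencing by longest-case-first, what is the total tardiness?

270

LPT (decreasing processing time): Case 5 Case 7 Case 8 Case 6 Case 4 Case 1 Case 2 Case 3.
Case 5: 0→24, due 24, tardiness 0
Case 7: 24→40, due 35, tardiness 5
Case 8: 40→52, due 36, tardiness 16
Case 6: 52→63, due 12, tardiness 51
Case 4: 63→71, due 32, tardiness 39
Case 1: 71→77, due 25, tardiness 52
Case 2: 77→80, due 15, tardiness 65
Case 3: 80→82, due 40, tardiness 42
Sum = 0+5+16+51+39+52+65+42 = 270.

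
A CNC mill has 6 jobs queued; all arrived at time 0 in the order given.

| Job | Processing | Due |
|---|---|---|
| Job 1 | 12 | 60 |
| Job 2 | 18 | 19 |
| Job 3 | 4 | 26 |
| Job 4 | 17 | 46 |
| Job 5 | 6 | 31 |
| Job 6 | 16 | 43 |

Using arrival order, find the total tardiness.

FIFO (arrival order): Job 1 Job 2 Job 3 Job 4 Job 5 Job 6.
Job 1: 0→12, due 60, tardiness 0
Job 2: 12→30, due 19, tardiness 11
Job 3: 30→34, due 26, tardiness 8
Job 4: 34→51, due 46, tardiness 5
Job 5: 51→57, due 31, tardiness 26
Job 6: 57→73, due 43, tardiness 30
Sum = 0+11+8+5+26+30 = 80.

80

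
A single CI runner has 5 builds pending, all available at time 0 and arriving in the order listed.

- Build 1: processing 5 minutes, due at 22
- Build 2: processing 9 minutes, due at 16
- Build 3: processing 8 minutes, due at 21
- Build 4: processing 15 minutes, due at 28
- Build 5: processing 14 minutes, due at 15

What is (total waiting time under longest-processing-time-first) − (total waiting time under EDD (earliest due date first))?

LPT (decreasing processing time): Build 4 Build 5 Build 2 Build 3 Build 1.
Build 4: waits 0, runs 0→15
Build 5: waits 15, runs 15→29
Build 2: waits 29, runs 29→38
Build 3: waits 38, runs 38→46
Build 1: waits 46, runs 46→51
Sum = 0+15+29+38+46 = 128.
EDD (increasing due date): Build 5 Build 2 Build 3 Build 1 Build 4.
Build 5: waits 0, runs 0→14
Build 2: waits 14, runs 14→23
Build 3: waits 23, runs 23→31
Build 1: waits 31, runs 31→36
Build 4: waits 36, runs 36→51
Sum = 0+14+23+31+36 = 104.
Difference = 128 − 104 = 24.

24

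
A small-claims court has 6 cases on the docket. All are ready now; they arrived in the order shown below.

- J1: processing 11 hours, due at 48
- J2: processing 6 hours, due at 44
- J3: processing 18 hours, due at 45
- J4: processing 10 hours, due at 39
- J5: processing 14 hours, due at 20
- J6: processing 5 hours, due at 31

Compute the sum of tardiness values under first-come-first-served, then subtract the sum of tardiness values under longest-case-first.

FIFO (arrival order): J1 J2 J3 J4 J5 J6.
J1: 0→11, due 48, tardiness 0
J2: 11→17, due 44, tardiness 0
J3: 17→35, due 45, tardiness 0
J4: 35→45, due 39, tardiness 6
J5: 45→59, due 20, tardiness 39
J6: 59→64, due 31, tardiness 33
Sum = 0+0+0+6+39+33 = 78.
LPT (decreasing processing time): J3 J5 J1 J4 J2 J6.
J3: 0→18, due 45, tardiness 0
J5: 18→32, due 20, tardiness 12
J1: 32→43, due 48, tardiness 0
J4: 43→53, due 39, tardiness 14
J2: 53→59, due 44, tardiness 15
J6: 59→64, due 31, tardiness 33
Sum = 0+12+0+14+15+33 = 74.
Difference = 78 − 74 = 4.

4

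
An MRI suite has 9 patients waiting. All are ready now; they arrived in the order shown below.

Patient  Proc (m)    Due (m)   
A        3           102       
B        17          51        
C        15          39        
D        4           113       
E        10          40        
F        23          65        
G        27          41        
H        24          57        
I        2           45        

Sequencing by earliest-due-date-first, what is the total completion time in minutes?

EDD (increasing due date): C E G I B H F A D.
C: 0→15
E: 15→25
G: 25→52
I: 52→54
B: 54→71
H: 71→95
F: 95→118
A: 118→121
D: 121→125
Sum = 15+25+52+54+71+95+118+121+125 = 676.

676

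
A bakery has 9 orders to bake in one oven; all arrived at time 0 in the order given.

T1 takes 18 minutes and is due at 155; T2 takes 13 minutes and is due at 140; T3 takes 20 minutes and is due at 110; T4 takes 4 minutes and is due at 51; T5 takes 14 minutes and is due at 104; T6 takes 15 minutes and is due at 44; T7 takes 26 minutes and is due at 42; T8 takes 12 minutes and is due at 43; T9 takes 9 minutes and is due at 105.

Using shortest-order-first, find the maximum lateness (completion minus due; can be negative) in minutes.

SPT (increasing processing time): T4 T9 T8 T2 T5 T6 T1 T3 T7.
T4: 0→4, due 51, lateness -47
T9: 4→13, due 105, lateness -92
T8: 13→25, due 43, lateness -18
T2: 25→38, due 140, lateness -102
T5: 38→52, due 104, lateness -52
T6: 52→67, due 44, lateness 23
T1: 67→85, due 155, lateness -70
T3: 85→105, due 110, lateness -5
T7: 105→131, due 42, lateness 89
Maximum = 89.

89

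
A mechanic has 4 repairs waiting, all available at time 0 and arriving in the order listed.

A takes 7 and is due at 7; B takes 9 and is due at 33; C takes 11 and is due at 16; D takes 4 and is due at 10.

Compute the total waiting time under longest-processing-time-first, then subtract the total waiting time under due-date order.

18

LPT (decreasing processing time): C B A D.
C: waits 0, runs 0→11
B: waits 11, runs 11→20
A: waits 20, runs 20→27
D: waits 27, runs 27→31
Sum = 0+11+20+27 = 58.
EDD (increasing due date): A D C B.
A: waits 0, runs 0→7
D: waits 7, runs 7→11
C: waits 11, runs 11→22
B: waits 22, runs 22→31
Sum = 0+7+11+22 = 40.
Difference = 58 − 40 = 18.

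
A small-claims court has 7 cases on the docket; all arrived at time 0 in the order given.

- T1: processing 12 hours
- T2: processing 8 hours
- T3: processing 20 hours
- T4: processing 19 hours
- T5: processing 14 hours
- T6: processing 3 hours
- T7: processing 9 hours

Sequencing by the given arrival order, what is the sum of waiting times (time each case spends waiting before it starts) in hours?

280

FIFO (arrival order): T1 T2 T3 T4 T5 T6 T7.
T1: waits 0, runs 0→12
T2: waits 12, runs 12→20
T3: waits 20, runs 20→40
T4: waits 40, runs 40→59
T5: waits 59, runs 59→73
T6: waits 73, runs 73→76
T7: waits 76, runs 76→85
Sum = 0+12+20+40+59+73+76 = 280.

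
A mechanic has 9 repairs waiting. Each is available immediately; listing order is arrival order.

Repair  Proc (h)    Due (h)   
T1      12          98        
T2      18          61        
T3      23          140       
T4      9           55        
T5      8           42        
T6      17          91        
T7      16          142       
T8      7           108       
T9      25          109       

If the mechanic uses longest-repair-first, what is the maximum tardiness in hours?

86

LPT (decreasing processing time): T9 T3 T2 T6 T7 T1 T4 T5 T8.
T9: 0→25, due 109, tardiness 0
T3: 25→48, due 140, tardiness 0
T2: 48→66, due 61, tardiness 5
T6: 66→83, due 91, tardiness 0
T7: 83→99, due 142, tardiness 0
T1: 99→111, due 98, tardiness 13
T4: 111→120, due 55, tardiness 65
T5: 120→128, due 42, tardiness 86
T8: 128→135, due 108, tardiness 27
Maximum = 86.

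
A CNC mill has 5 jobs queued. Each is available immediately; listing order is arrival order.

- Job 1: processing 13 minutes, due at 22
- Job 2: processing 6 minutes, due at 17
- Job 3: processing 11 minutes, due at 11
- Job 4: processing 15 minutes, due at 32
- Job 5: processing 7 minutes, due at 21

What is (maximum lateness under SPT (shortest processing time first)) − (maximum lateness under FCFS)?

SPT (increasing processing time): Job 2 Job 5 Job 3 Job 1 Job 4.
Job 2: 0→6, due 17, lateness -11
Job 5: 6→13, due 21, lateness -8
Job 3: 13→24, due 11, lateness 13
Job 1: 24→37, due 22, lateness 15
Job 4: 37→52, due 32, lateness 20
Maximum = 20.
FIFO (arrival order): Job 1 Job 2 Job 3 Job 4 Job 5.
Job 1: 0→13, due 22, lateness -9
Job 2: 13→19, due 17, lateness 2
Job 3: 19→30, due 11, lateness 19
Job 4: 30→45, due 32, lateness 13
Job 5: 45→52, due 21, lateness 31
Maximum = 31.
Difference = 20 − 31 = -11.

-11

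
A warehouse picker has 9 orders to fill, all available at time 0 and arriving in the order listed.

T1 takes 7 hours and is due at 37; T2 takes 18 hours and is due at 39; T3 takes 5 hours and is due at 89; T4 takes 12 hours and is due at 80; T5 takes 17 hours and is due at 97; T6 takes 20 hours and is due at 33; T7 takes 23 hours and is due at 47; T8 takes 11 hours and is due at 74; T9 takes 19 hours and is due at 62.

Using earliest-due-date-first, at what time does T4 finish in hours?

EDD (increasing due date): T6 T1 T2 T7 T9 T8 T4 T3 T5.
T6: 0→20
T1: 20→27
T2: 27→45
T7: 45→68
T9: 68→87
T8: 87→98
T4: 98→110

110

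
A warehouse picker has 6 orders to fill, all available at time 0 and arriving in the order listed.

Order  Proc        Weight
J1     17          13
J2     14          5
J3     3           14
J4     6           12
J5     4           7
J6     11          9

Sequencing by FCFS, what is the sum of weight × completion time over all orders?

2135

FIFO (arrival order): J1 J2 J3 J4 J5 J6.
J1: finishes 17, weight 13, w·C = 221
J2: finishes 31, weight 5, w·C = 155
J3: finishes 34, weight 14, w·C = 476
J4: finishes 40, weight 12, w·C = 480
J5: finishes 44, weight 7, w·C = 308
J6: finishes 55, weight 9, w·C = 495
Sum = 221+155+476+480+308+495 = 2135.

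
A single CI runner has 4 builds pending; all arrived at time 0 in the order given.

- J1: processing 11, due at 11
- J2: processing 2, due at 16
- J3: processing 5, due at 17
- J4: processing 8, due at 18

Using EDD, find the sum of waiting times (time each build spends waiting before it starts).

42

EDD (increasing due date): J1 J2 J3 J4.
J1: waits 0, runs 0→11
J2: waits 11, runs 11→13
J3: waits 13, runs 13→18
J4: waits 18, runs 18→26
Sum = 0+11+13+18 = 42.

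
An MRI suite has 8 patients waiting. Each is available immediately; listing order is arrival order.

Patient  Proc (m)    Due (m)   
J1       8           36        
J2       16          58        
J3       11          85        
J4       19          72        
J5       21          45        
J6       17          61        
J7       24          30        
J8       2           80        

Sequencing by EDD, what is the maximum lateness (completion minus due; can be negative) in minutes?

33

EDD (increasing due date): J7 J1 J5 J2 J6 J4 J8 J3.
J7: 0→24, due 30, lateness -6
J1: 24→32, due 36, lateness -4
J5: 32→53, due 45, lateness 8
J2: 53→69, due 58, lateness 11
J6: 69→86, due 61, lateness 25
J4: 86→105, due 72, lateness 33
J8: 105→107, due 80, lateness 27
J3: 107→118, due 85, lateness 33
Maximum = 33.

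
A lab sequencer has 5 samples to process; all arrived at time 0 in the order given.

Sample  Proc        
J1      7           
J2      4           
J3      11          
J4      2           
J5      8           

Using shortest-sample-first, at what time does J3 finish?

32

SPT (increasing processing time): J4 J2 J1 J5 J3.
J4: 0→2
J2: 2→6
J1: 6→13
J5: 13→21
J3: 21→32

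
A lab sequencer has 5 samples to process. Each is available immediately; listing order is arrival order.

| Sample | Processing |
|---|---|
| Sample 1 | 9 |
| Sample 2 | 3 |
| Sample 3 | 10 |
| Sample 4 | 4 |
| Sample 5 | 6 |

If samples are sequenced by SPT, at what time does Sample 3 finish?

32

SPT (increasing processing time): Sample 2 Sample 4 Sample 5 Sample 1 Sample 3.
Sample 2: 0→3
Sample 4: 3→7
Sample 5: 7→13
Sample 1: 13→22
Sample 3: 22→32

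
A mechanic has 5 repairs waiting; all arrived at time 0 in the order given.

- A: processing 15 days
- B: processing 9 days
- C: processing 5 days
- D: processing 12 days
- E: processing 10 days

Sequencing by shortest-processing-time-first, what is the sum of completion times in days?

SPT (increasing processing time): C B E D A.
C: 0→5
B: 5→14
E: 14→24
D: 24→36
A: 36→51
Sum = 5+14+24+36+51 = 130.

130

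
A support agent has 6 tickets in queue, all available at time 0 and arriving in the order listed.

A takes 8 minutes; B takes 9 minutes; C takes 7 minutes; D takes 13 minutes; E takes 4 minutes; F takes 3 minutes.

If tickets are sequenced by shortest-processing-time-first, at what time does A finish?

SPT (increasing processing time): F E C A B D.
F: 0→3
E: 3→7
C: 7→14
A: 14→22

22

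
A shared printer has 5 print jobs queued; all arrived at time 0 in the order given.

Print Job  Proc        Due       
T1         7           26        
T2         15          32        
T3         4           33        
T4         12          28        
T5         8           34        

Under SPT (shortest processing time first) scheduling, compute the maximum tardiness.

14

SPT (increasing processing time): T3 T1 T5 T4 T2.
T3: 0→4, due 33, tardiness 0
T1: 4→11, due 26, tardiness 0
T5: 11→19, due 34, tardiness 0
T4: 19→31, due 28, tardiness 3
T2: 31→46, due 32, tardiness 14
Maximum = 14.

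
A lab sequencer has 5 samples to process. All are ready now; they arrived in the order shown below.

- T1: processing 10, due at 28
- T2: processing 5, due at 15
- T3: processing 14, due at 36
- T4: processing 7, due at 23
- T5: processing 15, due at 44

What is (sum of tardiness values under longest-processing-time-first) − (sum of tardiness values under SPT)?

LPT (decreasing processing time): T5 T3 T1 T4 T2.
T5: 0→15, due 44, tardiness 0
T3: 15→29, due 36, tardiness 0
T1: 29→39, due 28, tardiness 11
T4: 39→46, due 23, tardiness 23
T2: 46→51, due 15, tardiness 36
Sum = 0+0+11+23+36 = 70.
SPT (increasing processing time): T2 T4 T1 T3 T5.
T2: 0→5, due 15, tardiness 0
T4: 5→12, due 23, tardiness 0
T1: 12→22, due 28, tardiness 0
T3: 22→36, due 36, tardiness 0
T5: 36→51, due 44, tardiness 7
Sum = 0+0+0+0+7 = 7.
Difference = 70 − 7 = 63.

63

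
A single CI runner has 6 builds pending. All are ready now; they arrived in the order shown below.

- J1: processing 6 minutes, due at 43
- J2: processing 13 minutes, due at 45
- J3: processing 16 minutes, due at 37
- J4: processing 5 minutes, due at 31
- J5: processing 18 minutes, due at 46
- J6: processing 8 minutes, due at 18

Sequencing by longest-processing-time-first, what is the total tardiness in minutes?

LPT (decreasing processing time): J5 J3 J2 J6 J1 J4.
J5: 0→18, due 46, tardiness 0
J3: 18→34, due 37, tardiness 0
J2: 34→47, due 45, tardiness 2
J6: 47→55, due 18, tardiness 37
J1: 55→61, due 43, tardiness 18
J4: 61→66, due 31, tardiness 35
Sum = 0+0+2+37+18+35 = 92.

92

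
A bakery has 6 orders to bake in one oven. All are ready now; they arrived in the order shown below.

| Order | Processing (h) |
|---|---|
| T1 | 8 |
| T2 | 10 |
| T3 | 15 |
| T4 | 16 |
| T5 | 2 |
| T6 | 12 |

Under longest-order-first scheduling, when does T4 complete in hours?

LPT (decreasing processing time): T4 T3 T6 T2 T1 T5.
T4: 0→16

16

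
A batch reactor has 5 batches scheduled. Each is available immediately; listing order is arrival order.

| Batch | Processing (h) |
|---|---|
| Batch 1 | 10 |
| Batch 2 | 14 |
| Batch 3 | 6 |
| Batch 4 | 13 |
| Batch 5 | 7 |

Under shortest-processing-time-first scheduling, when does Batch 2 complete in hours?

SPT (increasing processing time): Batch 3 Batch 5 Batch 1 Batch 4 Batch 2.
Batch 3: 0→6
Batch 5: 6→13
Batch 1: 13→23
Batch 4: 23→36
Batch 2: 36→50

50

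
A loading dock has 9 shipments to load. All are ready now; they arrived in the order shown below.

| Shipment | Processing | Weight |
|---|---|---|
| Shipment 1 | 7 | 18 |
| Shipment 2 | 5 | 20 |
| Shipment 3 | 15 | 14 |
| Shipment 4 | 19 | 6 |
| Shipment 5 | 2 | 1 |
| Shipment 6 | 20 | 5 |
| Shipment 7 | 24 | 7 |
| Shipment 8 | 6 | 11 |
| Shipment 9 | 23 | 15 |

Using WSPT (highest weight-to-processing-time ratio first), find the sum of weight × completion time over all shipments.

WSPT (decreasing weight/processing-time ratio): Shipment 2 Shipment 1 Shipment 8 Shipment 3 Shipment 9 Shipment 5 Shipment 4 Shipment 7 Shipment 6.
Shipment 2: finishes 5, weight 20, w·C = 100
Shipment 1: finishes 12, weight 18, w·C = 216
Shipment 8: finishes 18, weight 11, w·C = 198
Shipment 3: finishes 33, weight 14, w·C = 462
Shipment 9: finishes 56, weight 15, w·C = 840
Shipment 5: finishes 58, weight 1, w·C = 58
Shipment 4: finishes 77, weight 6, w·C = 462
Shipment 7: finishes 101, weight 7, w·C = 707
Shipment 6: finishes 121, weight 5, w·C = 605
Sum = 100+216+198+462+840+58+462+707+605 = 3648.

3648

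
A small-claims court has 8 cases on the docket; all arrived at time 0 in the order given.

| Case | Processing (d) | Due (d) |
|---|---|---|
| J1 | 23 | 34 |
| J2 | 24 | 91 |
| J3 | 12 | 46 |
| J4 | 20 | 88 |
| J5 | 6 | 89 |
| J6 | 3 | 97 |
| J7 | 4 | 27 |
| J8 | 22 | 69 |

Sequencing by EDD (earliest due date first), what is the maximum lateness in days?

20

EDD (increasing due date): J7 J1 J3 J8 J4 J5 J2 J6.
J7: 0→4, due 27, lateness -23
J1: 4→27, due 34, lateness -7
J3: 27→39, due 46, lateness -7
J8: 39→61, due 69, lateness -8
J4: 61→81, due 88, lateness -7
J5: 81→87, due 89, lateness -2
J2: 87→111, due 91, lateness 20
J6: 111→114, due 97, lateness 17
Maximum = 20.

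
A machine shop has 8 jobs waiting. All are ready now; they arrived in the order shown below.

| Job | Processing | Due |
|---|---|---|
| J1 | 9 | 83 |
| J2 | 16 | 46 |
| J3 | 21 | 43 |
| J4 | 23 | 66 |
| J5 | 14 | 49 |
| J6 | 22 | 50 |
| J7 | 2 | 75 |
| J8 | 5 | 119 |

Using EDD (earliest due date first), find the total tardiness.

EDD (increasing due date): J3 J2 J5 J6 J4 J7 J1 J8.
J3: 0→21, due 43, tardiness 0
J2: 21→37, due 46, tardiness 0
J5: 37→51, due 49, tardiness 2
J6: 51→73, due 50, tardiness 23
J4: 73→96, due 66, tardiness 30
J7: 96→98, due 75, tardiness 23
J1: 98→107, due 83, tardiness 24
J8: 107→112, due 119, tardiness 0
Sum = 0+0+2+23+30+23+24+0 = 102.

102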